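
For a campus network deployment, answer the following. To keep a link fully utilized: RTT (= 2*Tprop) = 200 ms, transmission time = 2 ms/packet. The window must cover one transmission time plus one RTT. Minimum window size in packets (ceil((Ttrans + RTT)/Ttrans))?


Given: Ttrans = 2 ms, RTT = 200 ms (= 2 * Tprop, Tprop = 100 ms)
Time until first ACK returns = Ttrans + RTT = 2 + 200 = 202 ms
Need W * Ttrans >= Ttrans + RTT  ->  W >= (Ttrans + RTT) / Ttrans
(Ttrans + RTT) / Ttrans = 202 / 2 = 101
W_min = ceil(101) = 101

101


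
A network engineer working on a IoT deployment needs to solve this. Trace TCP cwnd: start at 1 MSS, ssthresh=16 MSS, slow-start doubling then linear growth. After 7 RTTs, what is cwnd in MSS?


RTT 0: cwnd = 1 MSS (initial)
RTT 1: cwnd = 2 MSS (slow start, doubled)
RTT 2: cwnd = 4 MSS (slow start, doubled)
RTT 3: cwnd = 8 MSS (slow start, doubled)
RTT 4: cwnd = 16 MSS (slow start, doubled)
RTT 5: cwnd = 17 MSS (congestion avoidance, +1)
RTT 6: cwnd = 18 MSS (congestion avoidance, +1)
RTT 7: cwnd = 19 MSS (congestion avoidance, +1)

19


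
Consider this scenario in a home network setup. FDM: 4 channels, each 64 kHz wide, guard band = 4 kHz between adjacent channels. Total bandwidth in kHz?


Given: 4 channels, 64 kHz each, guard = 4 kHz
Channel bandwidth = 4 * 64 = 256 kHz
Guard bands = 3 gaps * 4 kHz = 12 kHz
Total = 256 + 12 = 268 kHz

268


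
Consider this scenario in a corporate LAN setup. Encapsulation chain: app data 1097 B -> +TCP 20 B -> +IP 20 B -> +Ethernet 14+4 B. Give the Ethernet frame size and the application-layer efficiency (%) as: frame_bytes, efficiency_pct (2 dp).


TCP segment = 1097 + 20 = 1117 B
IP packet = 1117 + 20 = 1137 B
Ethernet frame = 1137 + 14 + 4 = 1155 B
Efficiency = app / frame = 1097 / 1155 = 0.949784 = 94.9784% -> 94.98% (2 dp)

1155, 94.98


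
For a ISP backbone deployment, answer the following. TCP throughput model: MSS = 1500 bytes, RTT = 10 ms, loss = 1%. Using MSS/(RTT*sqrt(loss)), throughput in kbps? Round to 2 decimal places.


Given: MSS = 1500 bytes, RTT = 10 ms, loss = 1%
RTT in seconds = 10 / 1000 = 0.01
Loss rate = 1% = 0.01
sqrt(loss) = sqrt(0.01) = 0.1
Throughput (bytes/s) = 1500 / (0.01 * 0.1) = 1500000.0000
Throughput (kbps) = 1500000.0000 * 8 / 1000 = 12000.000000 -> 12000.00 kbps (2 dp)

12000.00


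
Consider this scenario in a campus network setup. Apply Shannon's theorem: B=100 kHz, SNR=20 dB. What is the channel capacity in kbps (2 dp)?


Given: B = 100 kHz, SNR = 20 dB
SNR linear = 10^(20/10) = 100
1 + SNR = 101
log2(101) = 6.6582114828
C = 100 * 1000 * 6.6582114828 = 665821.1483 bps
C = 665.821148 kbps -> 665.82 kbps (2 dp)

665.82


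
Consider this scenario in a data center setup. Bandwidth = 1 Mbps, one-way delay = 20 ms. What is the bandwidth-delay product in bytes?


Given: bandwidth = 1 Mbps, delay = 20 ms
BDP in bits = 1 * 10^6 * 20 / 1000
BDP in bits = 20000
BDP in bytes = 20000 / 8 = 2500

2500


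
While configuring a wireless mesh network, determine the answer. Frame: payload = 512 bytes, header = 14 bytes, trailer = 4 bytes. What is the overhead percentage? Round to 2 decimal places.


Given: payload = 512 B, header = 14 B, trailer = 4 B
Overhead bytes = header + trailer = 14 + 4 = 18
Total frame = payload + overhead = 512 + 18 = 530
Overhead % = 18 / 530 * 100 = 3.3962% -> 3.40% (2 dp)

3.40


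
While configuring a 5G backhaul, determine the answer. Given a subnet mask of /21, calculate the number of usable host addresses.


Given: subnet mask /21
Host bits = 32 - 21 = 11
Total addresses = 2^11 = 2048
Usable hosts = 2048 - 2 (network + broadcast) = 2046

2046


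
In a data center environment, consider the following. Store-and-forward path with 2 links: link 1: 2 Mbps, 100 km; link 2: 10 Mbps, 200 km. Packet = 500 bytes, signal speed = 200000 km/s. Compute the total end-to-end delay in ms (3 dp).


Packet = 500 bytes = 4000 bits. Store-and-forward: sum (t_trans + t_prop) per link.
Link 1: t_trans = 4000/(2*10^6) s = 2.0000 ms; t_prop = 100/200000 s = 0.5000 ms; subtotal = 2.5000 ms
Link 2: t_trans = 4000/(10*10^6) s = 0.4000 ms; t_prop = 200/200000 s = 1.0000 ms; subtotal = 1.4000 ms
End-to-end = 2.5000 + 1.4000 = 3.9000 ms -> 3.900 ms (3 dp)

3.900


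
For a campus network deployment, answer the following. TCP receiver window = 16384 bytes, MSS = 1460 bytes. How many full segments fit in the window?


Given: RWND = 16384 bytes, MSS = 1460 bytes
Full segments = floor(RWND / MSS)
Full segments = floor(16384 / 1460)
Full segments = floor(11.2219) = 11

11


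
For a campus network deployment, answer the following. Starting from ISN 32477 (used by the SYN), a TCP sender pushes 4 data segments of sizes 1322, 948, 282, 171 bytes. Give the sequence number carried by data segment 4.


The SYN occupies sequence number ISN = 32477, so the first data byte is ISN + 1 = 32478.
SEQ of data segment i = (ISN + 1) + sum of payload sizes of segments 1..i-1.
Segment 1: SEQ = 32478, payload = 1322 bytes
Segment 2: SEQ = 33800, payload = 948 bytes
Segment 3: SEQ = 34748, payload = 282 bytes
Segment 4: SEQ = 35030, payload = 171 bytes
SEQ of segment 4 = 32478 + 1322 + 948 + 282 = 35030

35030


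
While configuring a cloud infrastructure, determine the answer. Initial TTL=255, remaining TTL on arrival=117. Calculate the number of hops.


Given: initial TTL = 255, received TTL = 117
Hops = initial TTL - received TTL
Hops = 255 - 117 = 138

138


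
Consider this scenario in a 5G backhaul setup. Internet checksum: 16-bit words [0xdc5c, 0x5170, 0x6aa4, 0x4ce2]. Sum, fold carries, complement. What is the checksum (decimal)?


Given words: [0xdc5c, 0x5170, 0x6aa4, 0x4ce2]
Step 1: Sum all words
Raw sum = 56412 + 20848 + 27300 + 19682 = 124242
Step 2: Fold carry: (58706 + 1) = 58707
One's complement = ~58707 & 0xFFFF = 6828

6828


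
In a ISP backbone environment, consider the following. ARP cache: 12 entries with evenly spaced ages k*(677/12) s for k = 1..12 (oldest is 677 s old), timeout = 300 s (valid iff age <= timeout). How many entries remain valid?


Ages are k * 677/12 s for k = 1..12 (spacing = 56.4167 s).
Entry k is valid iff k * 677/12 <= 300 iff k <= 12 * 300 / 677 = 5.3176
n_valid = floor(5.3176) = 5
(n_stale = 12 - 5 = 7)

5


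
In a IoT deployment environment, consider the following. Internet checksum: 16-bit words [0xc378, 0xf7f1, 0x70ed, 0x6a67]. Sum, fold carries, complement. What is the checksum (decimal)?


Given words: [0xc378, 0xf7f1, 0x70ed, 0x6a67]
Step 1: Sum all words
Raw sum = 50040 + 63473 + 28909 + 27239 = 169661
Step 2: Fold carry: (38589 + 2) = 38591
One's complement = ~38591 & 0xFFFF = 26944

26944


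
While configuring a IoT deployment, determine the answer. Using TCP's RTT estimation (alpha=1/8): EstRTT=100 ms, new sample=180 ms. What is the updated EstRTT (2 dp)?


Given: EstRTT = 100 ms, SampleRTT = 180 ms, alpha = 1/8
New EstRTT = (1 - alpha) * EstRTT + alpha * SampleRTT
(7/8) * 100 = 87.5
(1/8) * 180 = 22.5
New EstRTT = 87.5 + 22.5 = 110 ms -> 110.00 ms (2 dp)

110.00


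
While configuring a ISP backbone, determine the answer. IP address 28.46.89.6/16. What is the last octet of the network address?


Given: IP = 28.46.89.6, prefix = /16
Subnet mask = 255.255.0.0
Last octet of IP: 6
Last octet of mask: 0
Network last octet = 6 AND 0 = 0

0


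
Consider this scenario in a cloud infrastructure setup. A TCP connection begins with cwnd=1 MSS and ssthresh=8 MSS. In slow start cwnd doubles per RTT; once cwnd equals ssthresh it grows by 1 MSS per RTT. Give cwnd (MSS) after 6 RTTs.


RTT 0: cwnd = 1 MSS (initial)
RTT 1: cwnd = 2 MSS (slow start, doubled)
RTT 2: cwnd = 4 MSS (slow start, doubled)
RTT 3: cwnd = 8 MSS (slow start, doubled)
RTT 4: cwnd = 9 MSS (congestion avoidance, +1)
RTT 5: cwnd = 10 MSS (congestion avoidance, +1)
RTT 6: cwnd = 11 MSS (congestion avoidance, +1)

11


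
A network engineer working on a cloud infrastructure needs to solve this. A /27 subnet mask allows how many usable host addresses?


Given: subnet mask /27
Host bits = 32 - 27 = 5
Total addresses = 2^5 = 32
Usable hosts = 32 - 2 (network + broadcast) = 30

30


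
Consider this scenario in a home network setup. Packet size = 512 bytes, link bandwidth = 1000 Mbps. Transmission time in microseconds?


Given: packet = 512 bytes, bandwidth = 1000 Mbps
Packet in bits = 512 * 8 = 4096 bits
Bandwidth = 1000 * 10^6 = 1000000000 bps
Time = 4096 / 1000000000 seconds
Time in us = 4096 * 10^6 / 1000000000 = 4.096

4.096


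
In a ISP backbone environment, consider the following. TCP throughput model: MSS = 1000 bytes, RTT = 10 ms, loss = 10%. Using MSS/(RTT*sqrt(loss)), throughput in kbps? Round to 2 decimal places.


Given: MSS = 1000 bytes, RTT = 10 ms, loss = 10%
RTT in seconds = 10 / 1000 = 0.01
Loss rate = 10% = 0.1
sqrt(loss) = sqrt(0.1) = 0.316227766017
Throughput (bytes/s) = 1000 / (0.01 * 0.316227766017) = 316227.7660
Throughput (kbps) = 316227.7660 * 8 / 1000 = 2529.822128 -> 2529.82 kbps (2 dp)

2529.82


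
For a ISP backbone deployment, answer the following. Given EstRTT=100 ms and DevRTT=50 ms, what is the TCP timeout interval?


Given: EstRTT = 100 ms, DevRTT = 50 ms
Timeout = EstRTT + 4 * DevRTT
4 * DevRTT = 4 * 50 = 200
Timeout = 100 + 200 = 300 ms

300


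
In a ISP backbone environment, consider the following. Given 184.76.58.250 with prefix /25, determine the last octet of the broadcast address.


Given: IP = 184.76.58.250, prefix = /25
Host bits = 32 - 25 = 7
Network last octet = 250 AND mask = 128
Host part size = 2^7 - 1 = 127
Broadcast last octet = 128 OR 127 = 255

255


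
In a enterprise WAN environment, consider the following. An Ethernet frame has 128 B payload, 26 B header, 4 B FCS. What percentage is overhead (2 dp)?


Given: payload = 128 B, header = 26 B, trailer = 4 B
Overhead bytes = header + trailer = 26 + 4 = 30
Total frame = payload + overhead = 128 + 30 = 158
Overhead % = 30 / 158 * 100 = 18.9873% -> 18.99% (2 dp)

18.99


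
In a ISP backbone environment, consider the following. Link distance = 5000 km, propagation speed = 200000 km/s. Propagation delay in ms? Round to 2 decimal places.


Given: distance = 5000 km, speed = 200000 km/s
Delay = distance / speed = 5000 / 200000 seconds
Delay in ms = 5000 * 1000 / 200000
Delay = 25.0000 ms
Rounded to 2 dp = 25.00 ms

25.00


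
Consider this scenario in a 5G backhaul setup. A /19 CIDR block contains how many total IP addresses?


Given: CIDR prefix /19
Host bits = 32 - 19 = 13
Total addresses = 2^13 = 8192

8192


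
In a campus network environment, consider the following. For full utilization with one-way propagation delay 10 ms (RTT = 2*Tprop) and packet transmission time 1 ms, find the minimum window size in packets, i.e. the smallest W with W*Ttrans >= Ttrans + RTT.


Given: Ttrans = 1 ms, RTT = 20 ms (= 2 * Tprop, Tprop = 10 ms)
Time until first ACK returns = Ttrans + RTT = 1 + 20 = 21 ms
Need W * Ttrans >= Ttrans + RTT  ->  W >= (Ttrans + RTT) / Ttrans
(Ttrans + RTT) / Ttrans = 21 / 1 = 21
W_min = ceil(21) = 21

21


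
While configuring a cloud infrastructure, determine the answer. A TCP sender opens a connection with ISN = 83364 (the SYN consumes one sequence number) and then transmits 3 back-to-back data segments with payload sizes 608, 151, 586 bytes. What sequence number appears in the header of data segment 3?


The SYN occupies sequence number ISN = 83364, so the first data byte is ISN + 1 = 83365.
SEQ of data segment i = (ISN + 1) + sum of payload sizes of segments 1..i-1.
Segment 1: SEQ = 83365, payload = 608 bytes
Segment 2: SEQ = 83973, payload = 151 bytes
Segment 3: SEQ = 84124, payload = 586 bytes
SEQ of segment 3 = 83365 + 608 + 151 = 84124

84124


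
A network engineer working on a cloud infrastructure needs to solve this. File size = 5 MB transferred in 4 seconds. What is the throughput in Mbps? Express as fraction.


Given: file = 5 MB, time = 4 s
File in Mb = 5 * 8 = 40 Mb
Throughput = 40 / 4 Mbps
Throughput = 10 Mbps

10


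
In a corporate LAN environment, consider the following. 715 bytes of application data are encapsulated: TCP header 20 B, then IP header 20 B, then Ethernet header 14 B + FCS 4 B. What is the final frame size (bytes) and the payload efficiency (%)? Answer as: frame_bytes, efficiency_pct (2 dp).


TCP segment = 715 + 20 = 735 B
IP packet = 735 + 20 = 755 B
Ethernet frame = 755 + 14 + 4 = 773 B
Efficiency = app / frame = 715 / 773 = 0.924968 = 92.4968% -> 92.50% (2 dp)

773, 92.50


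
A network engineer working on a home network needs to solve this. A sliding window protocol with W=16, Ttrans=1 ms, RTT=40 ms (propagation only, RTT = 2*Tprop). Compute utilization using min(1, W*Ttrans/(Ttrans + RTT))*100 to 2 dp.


Given: W = 16, Ttrans = 1 ms, RTT = 40 ms (= 2 * Tprop, Tprop = 20 ms)
Cycle time = Ttrans + RTT = 1 + 40 = 41 ms (first packet sent until its ACK returns)
W * Ttrans = 16 * 1 = 16 ms of sending per cycle
W * Ttrans / (Ttrans + RTT) = 16 / 41 = 0.390244
U = min(1, 0.390244) = 0.390244
U% = 39.02%

39.02


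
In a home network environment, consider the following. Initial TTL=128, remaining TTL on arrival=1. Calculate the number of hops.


Given: initial TTL = 128, received TTL = 1
Hops = initial TTL - received TTL
Hops = 128 - 1 = 127

127


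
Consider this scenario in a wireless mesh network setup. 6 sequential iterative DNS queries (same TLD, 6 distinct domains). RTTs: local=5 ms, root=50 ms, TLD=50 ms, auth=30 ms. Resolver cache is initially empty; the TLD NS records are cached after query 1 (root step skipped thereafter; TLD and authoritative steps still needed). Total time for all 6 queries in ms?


Lookup 1 (cold cache): local + root + TLD + auth = 5 + 50 + 50 + 30 = 135 ms
Lookups 2..6 (TLD NS cached -> skip root; new domain -> still ask TLD and auth): local + TLD + auth = 5 + 50 + 30 = 85 ms each
Remaining 5 lookups: 5 * 85 = 425 ms
Total = 135 + 425 = 560 ms

560


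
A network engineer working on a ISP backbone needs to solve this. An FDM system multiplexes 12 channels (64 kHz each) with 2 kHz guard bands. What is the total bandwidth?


Given: 12 channels, 64 kHz each, guard = 2 kHz
Channel bandwidth = 12 * 64 = 768 kHz
Guard bands = 11 gaps * 2 kHz = 22 kHz
Total = 768 + 22 = 790 kHz

790


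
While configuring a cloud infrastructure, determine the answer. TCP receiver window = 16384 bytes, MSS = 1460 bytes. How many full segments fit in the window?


Given: RWND = 16384 bytes, MSS = 1460 bytes
Full segments = floor(RWND / MSS)
Full segments = floor(16384 / 1460)
Full segments = floor(11.2219) = 11

11


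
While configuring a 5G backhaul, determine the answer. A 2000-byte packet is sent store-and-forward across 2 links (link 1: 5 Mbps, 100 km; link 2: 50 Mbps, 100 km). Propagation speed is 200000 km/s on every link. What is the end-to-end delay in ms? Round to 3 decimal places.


Packet = 2000 bytes = 16000 bits. Store-and-forward: sum (t_trans + t_prop) per link.
Link 1: t_trans = 16000/(5*10^6) s = 3.2000 ms; t_prop = 100/200000 s = 0.5000 ms; subtotal = 3.7000 ms
Link 2: t_trans = 16000/(50*10^6) s = 0.3200 ms; t_prop = 100/200000 s = 0.5000 ms; subtotal = 0.8200 ms
End-to-end = 3.7000 + 0.8200 = 4.5200 ms -> 4.520 ms (3 dp)

4.520


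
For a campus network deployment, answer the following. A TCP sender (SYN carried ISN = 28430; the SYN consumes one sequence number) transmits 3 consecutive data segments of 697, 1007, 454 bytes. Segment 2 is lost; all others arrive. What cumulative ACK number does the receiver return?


SYN uses sequence number 28430; first data byte = ISN + 1 = 28431.
Segment 1: SEQ = 28431, len = 697 B, covers [28431, 29127]
Segment 2: SEQ = 29128, len = 1007 B, covers [29128, 30134] [LOST]
Segment 3: SEQ = 30135, len = 454 B, covers [30135, 30588]
In-order data received: bytes [28431, 29127] (segments 1..1).
Segment 2 missing -> gap begins at byte 29128; later segments buffered out of order.
Cumulative ACK = next expected in-order byte = 28431 + 697 = 29128

29128


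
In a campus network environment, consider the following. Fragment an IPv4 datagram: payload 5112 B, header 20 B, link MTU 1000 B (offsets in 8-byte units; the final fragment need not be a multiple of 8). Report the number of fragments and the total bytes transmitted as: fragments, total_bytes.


Max data per non-final fragment = floor((MTU - header)/8)*8 = floor((1000 - 20)/8)*8 = floor(980/8)*8 = 976 B
Final fragment needs no 8-byte alignment: it can carry up to MTU - header = 980 B
Non-final fragments needed = ceil((payload - 980) / 976) = ceil(4132/976) = ceil(4.2336) = 5
Number of fragments = 5 + 1 = 6
Fragment sizes (data): 5 * 976 B + 232 B (last, 232 <= 980 OK)
Total bytes sent = payload + n_frags * header = 5112 + 6*20 = 5112 + 120 = 5232 B

6, 5232


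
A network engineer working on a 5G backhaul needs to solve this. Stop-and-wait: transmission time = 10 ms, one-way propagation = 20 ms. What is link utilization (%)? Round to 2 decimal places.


Given: Ttrans = 10 ms, Tprop = 20 ms
RTT = 2 * Tprop = 2 * 20 = 40 ms
U = Ttrans / (Ttrans + RTT)
U = 10 / (10 + 40)
U = 10 / 50 = 0.2
U% = 20.00%

20.00


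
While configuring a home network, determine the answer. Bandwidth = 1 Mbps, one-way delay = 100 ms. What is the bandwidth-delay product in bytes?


Given: bandwidth = 1 Mbps, delay = 100 ms
BDP in bits = 1 * 10^6 * 100 / 1000
BDP in bits = 100000
BDP in bytes = 100000 / 8 = 12500

12500


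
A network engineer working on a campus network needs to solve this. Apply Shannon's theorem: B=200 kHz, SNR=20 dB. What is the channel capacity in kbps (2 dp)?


Given: B = 200 kHz, SNR = 20 dB
SNR linear = 10^(20/10) = 100
1 + SNR = 101
log2(101) = 6.6582114828
C = 200 * 1000 * 6.6582114828 = 1331642.2966 bps
C = 1331.642297 kbps -> 1331.64 kbps (2 dp)

1331.64


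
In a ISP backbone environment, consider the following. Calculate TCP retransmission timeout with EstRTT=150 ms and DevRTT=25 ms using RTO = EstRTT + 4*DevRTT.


Given: EstRTT = 150 ms, DevRTT = 25 ms
Timeout = EstRTT + 4 * DevRTT
4 * DevRTT = 4 * 25 = 100
Timeout = 150 + 100 = 250 ms

250


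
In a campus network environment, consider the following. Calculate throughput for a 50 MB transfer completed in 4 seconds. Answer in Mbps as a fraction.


Given: file = 50 MB, time = 4 s
File in Mb = 50 * 8 = 400 Mb
Throughput = 400 / 4 Mbps
Throughput = 100 Mbps

100


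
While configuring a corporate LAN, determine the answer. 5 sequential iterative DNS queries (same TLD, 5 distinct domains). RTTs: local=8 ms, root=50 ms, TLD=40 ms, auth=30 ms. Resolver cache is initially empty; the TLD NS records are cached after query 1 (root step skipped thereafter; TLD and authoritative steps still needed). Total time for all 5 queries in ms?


Lookup 1 (cold cache): local + root + TLD + auth = 8 + 50 + 40 + 30 = 128 ms
Lookups 2..5 (TLD NS cached -> skip root; new domain -> still ask TLD and auth): local + TLD + auth = 8 + 40 + 30 = 78 ms each
Remaining 4 lookups: 4 * 78 = 312 ms
Total = 128 + 312 = 440 ms

440


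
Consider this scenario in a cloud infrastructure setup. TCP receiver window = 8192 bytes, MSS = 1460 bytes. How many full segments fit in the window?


Given: RWND = 8192 bytes, MSS = 1460 bytes
Full segments = floor(RWND / MSS)
Full segments = floor(8192 / 1460)
Full segments = floor(5.611) = 5

5


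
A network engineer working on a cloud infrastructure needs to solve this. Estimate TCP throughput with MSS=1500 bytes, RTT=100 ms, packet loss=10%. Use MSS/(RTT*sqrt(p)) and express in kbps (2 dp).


Given: MSS = 1500 bytes, RTT = 100 ms, loss = 10%
RTT in seconds = 100 / 1000 = 0.1
Loss rate = 10% = 0.1
sqrt(loss) = sqrt(0.1) = 0.316227766017
Throughput (bytes/s) = 1500 / (0.1 * 0.316227766017) = 47434.1649
Throughput (kbps) = 47434.1649 * 8 / 1000 = 379.473319 -> 379.47 kbps (2 dp)

379.47


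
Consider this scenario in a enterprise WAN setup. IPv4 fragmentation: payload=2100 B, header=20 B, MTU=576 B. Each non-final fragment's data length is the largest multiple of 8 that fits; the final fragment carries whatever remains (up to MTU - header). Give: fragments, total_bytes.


Max data per non-final fragment = floor((MTU - header)/8)*8 = floor((576 - 20)/8)*8 = floor(556/8)*8 = 552 B
Final fragment needs no 8-byte alignment: it can carry up to MTU - header = 556 B
Non-final fragments needed = ceil((payload - 556) / 552) = ceil(1544/552) = ceil(2.7971) = 3
Number of fragments = 3 + 1 = 4
Fragment sizes (data): 3 * 552 B + 444 B (last, 444 <= 556 OK)
Total bytes sent = payload + n_frags * header = 2100 + 4*20 = 2100 + 80 = 2180 B

4, 2180


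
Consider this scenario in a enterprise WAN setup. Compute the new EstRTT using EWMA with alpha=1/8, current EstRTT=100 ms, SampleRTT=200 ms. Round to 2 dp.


Given: EstRTT = 100 ms, SampleRTT = 200 ms, alpha = 1/8
New EstRTT = (1 - alpha) * EstRTT + alpha * SampleRTT
(7/8) * 100 = 87.5
(1/8) * 200 = 25
New EstRTT = 87.5 + 25 = 112.5 ms -> 112.50 ms (2 dp)

112.50


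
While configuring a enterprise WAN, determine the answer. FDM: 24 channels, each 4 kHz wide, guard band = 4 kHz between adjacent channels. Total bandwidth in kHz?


Given: 24 channels, 4 kHz each, guard = 4 kHz
Channel bandwidth = 24 * 4 = 96 kHz
Guard bands = 23 gaps * 4 kHz = 92 kHz
Total = 96 + 92 = 188 kHz

188


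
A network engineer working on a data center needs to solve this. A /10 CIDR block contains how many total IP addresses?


Given: CIDR prefix /10
Host bits = 32 - 10 = 22
Total addresses = 2^22 = 4194304

4194304


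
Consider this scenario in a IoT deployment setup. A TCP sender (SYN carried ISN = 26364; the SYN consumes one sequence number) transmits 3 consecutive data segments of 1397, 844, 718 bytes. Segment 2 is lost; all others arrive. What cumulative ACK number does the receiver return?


SYN uses sequence number 26364; first data byte = ISN + 1 = 26365.
Segment 1: SEQ = 26365, len = 1397 B, covers [26365, 27761]
Segment 2: SEQ = 27762, len = 844 B, covers [27762, 28605] [LOST]
Segment 3: SEQ = 28606, len = 718 B, covers [28606, 29323]
In-order data received: bytes [26365, 27761] (segments 1..1).
Segment 2 missing -> gap begins at byte 27762; later segments buffered out of order.
Cumulative ACK = next expected in-order byte = 26365 + 1397 = 27762

27762


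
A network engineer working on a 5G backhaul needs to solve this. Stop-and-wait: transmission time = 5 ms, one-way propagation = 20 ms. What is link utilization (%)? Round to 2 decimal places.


Given: Ttrans = 5 ms, Tprop = 20 ms
RTT = 2 * Tprop = 2 * 20 = 40 ms
U = Ttrans / (Ttrans + RTT)
U = 5 / (5 + 40)
U = 5 / 45 = 0.111111
U% = 11.11%

11.11


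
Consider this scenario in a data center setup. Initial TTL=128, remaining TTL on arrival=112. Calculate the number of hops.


Given: initial TTL = 128, received TTL = 112
Hops = initial TTL - received TTL
Hops = 128 - 112 = 16

16


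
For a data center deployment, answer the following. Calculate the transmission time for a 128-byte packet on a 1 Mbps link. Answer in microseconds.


Given: packet = 128 bytes, bandwidth = 1 Mbps
Packet in bits = 128 * 8 = 1024 bits
Bandwidth = 1 * 10^6 = 1000000 bps
Time = 1024 / 1000000 seconds
Time in us = 1024 * 10^6 / 1000000 = 1024

1024


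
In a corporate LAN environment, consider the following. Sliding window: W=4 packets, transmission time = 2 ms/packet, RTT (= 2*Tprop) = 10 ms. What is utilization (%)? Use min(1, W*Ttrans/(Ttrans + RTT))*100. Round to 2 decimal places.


Given: W = 4, Ttrans = 2 ms, RTT = 10 ms (= 2 * Tprop, Tprop = 5 ms)
Cycle time = Ttrans + RTT = 2 + 10 = 12 ms (first packet sent until its ACK returns)
W * Ttrans = 4 * 2 = 8 ms of sending per cycle
W * Ttrans / (Ttrans + RTT) = 8 / 12 = 0.666667
U = min(1, 0.666667) = 0.666667
U% = 66.67%

66.67


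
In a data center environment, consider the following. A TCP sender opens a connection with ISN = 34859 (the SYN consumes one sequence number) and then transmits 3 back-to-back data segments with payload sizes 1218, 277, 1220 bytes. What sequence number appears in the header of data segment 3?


The SYN occupies sequence number ISN = 34859, so the first data byte is ISN + 1 = 34860.
SEQ of data segment i = (ISN + 1) + sum of payload sizes of segments 1..i-1.
Segment 1: SEQ = 34860, payload = 1218 bytes
Segment 2: SEQ = 36078, payload = 277 bytes
Segment 3: SEQ = 36355, payload = 1220 bytes
SEQ of segment 3 = 34860 + 1218 + 277 = 36355

36355


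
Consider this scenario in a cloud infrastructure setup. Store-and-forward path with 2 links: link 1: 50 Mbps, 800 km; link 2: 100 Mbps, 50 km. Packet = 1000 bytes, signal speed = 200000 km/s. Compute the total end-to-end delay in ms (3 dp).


Packet = 1000 bytes = 8000 bits. Store-and-forward: sum (t_trans + t_prop) per link.
Link 1: t_trans = 8000/(50*10^6) s = 0.1600 ms; t_prop = 800/200000 s = 4.0000 ms; subtotal = 4.1600 ms
Link 2: t_trans = 8000/(100*10^6) s = 0.0800 ms; t_prop = 50/200000 s = 0.2500 ms; subtotal = 0.3300 ms
End-to-end = 4.1600 + 0.3300 = 4.4900 ms -> 4.490 ms (3 dp)

4.490


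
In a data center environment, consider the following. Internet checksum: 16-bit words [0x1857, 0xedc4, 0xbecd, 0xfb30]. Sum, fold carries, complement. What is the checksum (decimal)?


Given words: [0x1857, 0xedc4, 0xbecd, 0xfb30]
Step 1: Sum all words
Raw sum = 6231 + 60868 + 48845 + 64304 = 180248
Step 2: Fold carry: (49176 + 2) = 49178
One's complement = ~49178 & 0xFFFF = 16357

16357


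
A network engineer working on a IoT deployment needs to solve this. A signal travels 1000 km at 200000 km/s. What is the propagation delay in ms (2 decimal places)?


Given: distance = 1000 km, speed = 200000 km/s
Delay = distance / speed = 1000 / 200000 seconds
Delay in ms = 1000 * 1000 / 200000
Delay = 5.0000 ms
Rounded to 2 dp = 5.00 ms

5.00


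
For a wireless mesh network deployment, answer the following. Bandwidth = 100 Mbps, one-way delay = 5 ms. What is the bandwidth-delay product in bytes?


Given: bandwidth = 100 Mbps, delay = 5 ms
BDP in bits = 100 * 10^6 * 5 / 1000
BDP in bits = 500000
BDP in bytes = 500000 / 8 = 62500

62500


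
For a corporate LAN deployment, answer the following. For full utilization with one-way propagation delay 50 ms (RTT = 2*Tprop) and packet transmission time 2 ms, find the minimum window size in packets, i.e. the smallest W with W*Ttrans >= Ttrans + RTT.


Given: Ttrans = 2 ms, RTT = 100 ms (= 2 * Tprop, Tprop = 50 ms)
Time until first ACK returns = Ttrans + RTT = 2 + 100 = 102 ms
Need W * Ttrans >= Ttrans + RTT  ->  W >= (Ttrans + RTT) / Ttrans
(Ttrans + RTT) / Ttrans = 102 / 2 = 51
W_min = ceil(51) = 51

51


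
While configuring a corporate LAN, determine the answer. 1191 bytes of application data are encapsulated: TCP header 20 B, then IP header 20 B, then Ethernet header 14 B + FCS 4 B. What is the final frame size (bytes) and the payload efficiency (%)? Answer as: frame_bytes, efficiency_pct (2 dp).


TCP segment = 1191 + 20 = 1211 B
IP packet = 1211 + 20 = 1231 B
Ethernet frame = 1231 + 14 + 4 = 1249 B
Efficiency = app / frame = 1191 / 1249 = 0.953563 = 95.3563% -> 95.36% (2 dp)

1249, 95.36


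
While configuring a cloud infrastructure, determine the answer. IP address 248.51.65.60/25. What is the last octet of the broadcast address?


Given: IP = 248.51.65.60, prefix = /25
Host bits = 32 - 25 = 7
Network last octet = 60 AND mask = 0
Host part size = 2^7 - 1 = 127
Broadcast last octet = 0 OR 127 = 127

127


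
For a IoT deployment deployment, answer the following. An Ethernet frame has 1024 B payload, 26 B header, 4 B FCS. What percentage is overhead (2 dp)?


Given: payload = 1024 B, header = 26 B, trailer = 4 B
Overhead bytes = header + trailer = 26 + 4 = 30
Total frame = payload + overhead = 1024 + 30 = 1054
Overhead % = 30 / 1054 * 100 = 2.8463% -> 2.85% (2 dp)

2.85


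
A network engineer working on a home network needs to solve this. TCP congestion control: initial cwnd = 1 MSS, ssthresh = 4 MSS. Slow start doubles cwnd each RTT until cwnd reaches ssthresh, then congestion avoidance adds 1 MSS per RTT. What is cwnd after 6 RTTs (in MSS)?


RTT 0: cwnd = 1 MSS (initial)
RTT 1: cwnd = 2 MSS (slow start, doubled)
RTT 2: cwnd = 4 MSS (slow start, doubled)
RTT 3: cwnd = 5 MSS (congestion avoidance, +1)
RTT 4: cwnd = 6 MSS (congestion avoidance, +1)
RTT 5: cwnd = 7 MSS (congestion avoidance, +1)
RTT 6: cwnd = 8 MSS (congestion avoidance, +1)

8


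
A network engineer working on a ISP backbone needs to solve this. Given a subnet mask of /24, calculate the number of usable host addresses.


Given: subnet mask /24
Host bits = 32 - 24 = 8
Total addresses = 2^8 = 256
Usable hosts = 256 - 2 (network + broadcast) = 254

254


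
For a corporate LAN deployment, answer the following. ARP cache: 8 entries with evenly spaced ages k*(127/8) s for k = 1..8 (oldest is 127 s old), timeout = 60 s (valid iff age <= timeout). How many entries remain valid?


Ages are k * 127/8 s for k = 1..8 (spacing = 15.8750 s).
Entry k is valid iff k * 127/8 <= 60 iff k <= 8 * 60 / 127 = 3.7795
n_valid = floor(3.7795) = 3
(n_stale = 8 - 3 = 5)

3


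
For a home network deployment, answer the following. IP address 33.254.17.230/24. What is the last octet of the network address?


Given: IP = 33.254.17.230, prefix = /24
Subnet mask = 255.255.255.0
Last octet of IP: 230
Last octet of mask: 0
Network last octet = 230 AND 0 = 0

0


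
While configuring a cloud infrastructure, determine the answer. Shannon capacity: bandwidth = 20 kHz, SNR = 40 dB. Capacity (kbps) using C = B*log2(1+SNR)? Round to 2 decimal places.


Given: B = 20 kHz, SNR = 40 dB
SNR linear = 10^(40/10) = 10000
1 + SNR = 10001
log2(10001) = 13.2878566418
C = 20 * 1000 * 13.2878566418 = 265757.1328 bps
C = 265.757133 kbps -> 265.76 kbps (2 dp)

265.76


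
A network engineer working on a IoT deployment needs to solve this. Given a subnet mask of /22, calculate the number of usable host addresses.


Given: subnet mask /22
Host bits = 32 - 22 = 10
Total addresses = 2^10 = 1024
Usable hosts = 1024 - 2 (network + broadcast) = 1022

1022


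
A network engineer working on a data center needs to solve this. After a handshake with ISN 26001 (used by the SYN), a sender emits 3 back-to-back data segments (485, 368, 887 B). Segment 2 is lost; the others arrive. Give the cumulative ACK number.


SYN uses sequence number 26001; first data byte = ISN + 1 = 26002.
Segment 1: SEQ = 26002, len = 485 B, covers [26002, 26486]
Segment 2: SEQ = 26487, len = 368 B, covers [26487, 26854] [LOST]
Segment 3: SEQ = 26855, len = 887 B, covers [26855, 27741]
In-order data received: bytes [26002, 26486] (segments 1..1).
Segment 2 missing -> gap begins at byte 26487; later segments buffered out of order.
Cumulative ACK = next expected in-order byte = 26002 + 485 = 26487

26487


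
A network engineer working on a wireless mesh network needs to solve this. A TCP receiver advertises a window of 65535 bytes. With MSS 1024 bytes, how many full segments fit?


Given: RWND = 65535 bytes, MSS = 1024 bytes
Full segments = floor(RWND / MSS)
Full segments = floor(65535 / 1024)
Full segments = floor(63.999) = 63

63


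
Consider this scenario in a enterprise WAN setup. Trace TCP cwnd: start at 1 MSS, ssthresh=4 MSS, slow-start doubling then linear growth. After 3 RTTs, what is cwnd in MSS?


RTT 0: cwnd = 1 MSS (initial)
RTT 1: cwnd = 2 MSS (slow start, doubled)
RTT 2: cwnd = 4 MSS (slow start, doubled)
RTT 3: cwnd = 5 MSS (congestion avoidance, +1)

5


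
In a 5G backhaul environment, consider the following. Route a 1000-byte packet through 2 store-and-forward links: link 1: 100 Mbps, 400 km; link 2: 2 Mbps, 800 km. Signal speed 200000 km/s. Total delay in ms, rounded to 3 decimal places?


Packet = 1000 bytes = 8000 bits. Store-and-forward: sum (t_trans + t_prop) per link.
Link 1: t_trans = 8000/(100*10^6) s = 0.0800 ms; t_prop = 400/200000 s = 2.0000 ms; subtotal = 2.0800 ms
Link 2: t_trans = 8000/(2*10^6) s = 4.0000 ms; t_prop = 800/200000 s = 4.0000 ms; subtotal = 8.0000 ms
End-to-end = 2.0800 + 8.0000 = 10.0800 ms -> 10.080 ms (3 dp)

10.080


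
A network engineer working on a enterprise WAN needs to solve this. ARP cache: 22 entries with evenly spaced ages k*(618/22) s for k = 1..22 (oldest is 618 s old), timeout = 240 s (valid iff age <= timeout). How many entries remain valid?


Ages are k * 618/22 s for k = 1..22 (spacing = 28.0909 s).
Entry k is valid iff k * 618/22 <= 240 iff k <= 22 * 240 / 618 = 8.5437
n_valid = floor(8.5437) = 8
(n_stale = 22 - 8 = 14)

8


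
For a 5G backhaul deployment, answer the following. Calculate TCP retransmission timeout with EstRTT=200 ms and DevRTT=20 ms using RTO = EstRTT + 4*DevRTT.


Given: EstRTT = 200 ms, DevRTT = 20 ms
Timeout = EstRTT + 4 * DevRTT
4 * DevRTT = 4 * 20 = 80
Timeout = 200 + 80 = 280 ms

280


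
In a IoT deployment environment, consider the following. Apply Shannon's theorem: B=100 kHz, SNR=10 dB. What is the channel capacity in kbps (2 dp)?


Given: B = 100 kHz, SNR = 10 dB
SNR linear = 10^(10/10) = 10
1 + SNR = 11
log2(11) = 3.4594316186
C = 100 * 1000 * 3.4594316186 = 345943.1619 bps
C = 345.943162 kbps -> 345.94 kbps (2 dp)

345.94


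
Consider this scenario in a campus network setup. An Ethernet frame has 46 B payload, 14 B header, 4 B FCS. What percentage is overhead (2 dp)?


Given: payload = 46 B, header = 14 B, trailer = 4 B
Overhead bytes = header + trailer = 14 + 4 = 18
Total frame = payload + overhead = 46 + 18 = 64
Overhead % = 18 / 64 * 100 = 28.1250% -> 28.13% (2 dp)

28.13


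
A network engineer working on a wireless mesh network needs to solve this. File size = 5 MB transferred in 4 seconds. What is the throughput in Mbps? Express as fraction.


Given: file = 5 MB, time = 4 s
File in Mb = 5 * 8 = 40 Mb
Throughput = 40 / 4 Mbps
Throughput = 10 Mbps

10


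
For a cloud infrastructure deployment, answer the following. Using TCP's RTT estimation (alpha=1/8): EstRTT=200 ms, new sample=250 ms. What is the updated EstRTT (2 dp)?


Given: EstRTT = 200 ms, SampleRTT = 250 ms, alpha = 1/8
New EstRTT = (1 - alpha) * EstRTT + alpha * SampleRTT
(7/8) * 200 = 175
(1/8) * 250 = 31.25
New EstRTT = 175 + 31.25 = 206.25 ms -> 206.25 ms (2 dp)

206.25


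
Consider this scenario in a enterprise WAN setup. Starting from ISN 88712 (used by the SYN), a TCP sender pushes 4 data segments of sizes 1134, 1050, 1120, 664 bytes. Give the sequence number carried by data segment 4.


The SYN occupies sequence number ISN = 88712, so the first data byte is ISN + 1 = 88713.
SEQ of data segment i = (ISN + 1) + sum of payload sizes of segments 1..i-1.
Segment 1: SEQ = 88713, payload = 1134 bytes
Segment 2: SEQ = 89847, payload = 1050 bytes
Segment 3: SEQ = 90897, payload = 1120 bytes
Segment 4: SEQ = 92017, payload = 664 bytes
SEQ of segment 4 = 88713 + 1134 + 1050 + 1120 = 92017

92017


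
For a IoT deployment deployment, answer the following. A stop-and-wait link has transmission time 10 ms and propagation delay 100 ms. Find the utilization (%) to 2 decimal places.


Given: Ttrans = 10 ms, Tprop = 100 ms
RTT = 2 * Tprop = 2 * 100 = 200 ms
U = Ttrans / (Ttrans + RTT)
U = 10 / (10 + 200)
U = 10 / 210 = 0.047619
U% = 4.76%

4.76


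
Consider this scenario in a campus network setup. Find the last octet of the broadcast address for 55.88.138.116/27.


Given: IP = 55.88.138.116, prefix = /27
Host bits = 32 - 27 = 5
Network last octet = 116 AND mask = 96
Host part size = 2^5 - 1 = 31
Broadcast last octet = 96 OR 31 = 127

127


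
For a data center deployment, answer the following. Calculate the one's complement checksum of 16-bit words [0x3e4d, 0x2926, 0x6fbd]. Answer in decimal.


Given words: [0x3e4d, 0x2926, 0x6fbd]
Step 1: Sum all words
Raw sum = 15949 + 10534 + 28605 = 55088
One's complement = ~55088 & 0xFFFF = 10447

10447


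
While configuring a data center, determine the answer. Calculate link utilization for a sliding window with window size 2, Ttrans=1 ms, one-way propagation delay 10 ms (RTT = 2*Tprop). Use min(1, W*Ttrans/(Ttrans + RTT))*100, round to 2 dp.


Given: W = 2, Ttrans = 1 ms, RTT = 20 ms (= 2 * Tprop, Tprop = 10 ms)
Cycle time = Ttrans + RTT = 1 + 20 = 21 ms (first packet sent until its ACK returns)
W * Ttrans = 2 * 1 = 2 ms of sending per cycle
W * Ttrans / (Ttrans + RTT) = 2 / 21 = 0.095238
U = min(1, 0.095238) = 0.095238
U% = 9.52%

9.52


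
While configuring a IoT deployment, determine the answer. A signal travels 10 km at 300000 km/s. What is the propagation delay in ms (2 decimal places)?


Given: distance = 10 km, speed = 300000 km/s
Delay = distance / speed = 10 / 300000 seconds
Delay in ms = 10 * 1000 / 300000
Delay = 0.0333 ms
Rounded to 2 dp = 0.03 ms

0.03


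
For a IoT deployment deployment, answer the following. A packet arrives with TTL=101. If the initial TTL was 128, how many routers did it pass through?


Given: initial TTL = 128, received TTL = 101
Hops = initial TTL - received TTL
Hops = 128 - 101 = 27

27


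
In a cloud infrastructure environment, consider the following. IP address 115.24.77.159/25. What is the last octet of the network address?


Given: IP = 115.24.77.159, prefix = /25
Subnet mask = 255.255.255.128
Last octet of IP: 159
Last octet of mask: 128
Network last octet = 159 AND 128 = 128

128


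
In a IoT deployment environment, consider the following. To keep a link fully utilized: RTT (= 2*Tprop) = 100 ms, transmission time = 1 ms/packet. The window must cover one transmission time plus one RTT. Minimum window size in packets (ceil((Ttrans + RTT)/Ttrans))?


Given: Ttrans = 1 ms, RTT = 100 ms (= 2 * Tprop, Tprop = 50 ms)
Time until first ACK returns = Ttrans + RTT = 1 + 100 = 101 ms
Need W * Ttrans >= Ttrans + RTT  ->  W >= (Ttrans + RTT) / Ttrans
(Ttrans + RTT) / Ttrans = 101 / 1 = 101
W_min = ceil(101) = 101

101


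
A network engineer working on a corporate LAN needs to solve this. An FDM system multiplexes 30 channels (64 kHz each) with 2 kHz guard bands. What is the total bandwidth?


Given: 30 channels, 64 kHz each, guard = 2 kHz
Channel bandwidth = 30 * 64 = 1920 kHz
Guard bands = 29 gaps * 2 kHz = 58 kHz
Total = 1920 + 58 = 1978 kHz

1978


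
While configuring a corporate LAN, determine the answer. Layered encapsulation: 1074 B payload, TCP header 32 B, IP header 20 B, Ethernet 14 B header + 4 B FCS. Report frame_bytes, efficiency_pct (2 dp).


TCP segment = 1074 + 32 = 1106 B
IP packet = 1106 + 20 = 1126 B
Ethernet frame = 1126 + 14 + 4 = 1144 B
Efficiency = app / frame = 1074 / 1144 = 0.938811 = 93.8811% -> 93.88% (2 dp)

1144, 93.88


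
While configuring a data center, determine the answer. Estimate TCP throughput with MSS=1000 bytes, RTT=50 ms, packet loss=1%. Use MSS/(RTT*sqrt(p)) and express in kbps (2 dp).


Given: MSS = 1000 bytes, RTT = 50 ms, loss = 1%
RTT in seconds = 50 / 1000 = 0.05
Loss rate = 1% = 0.01
sqrt(loss) = sqrt(0.01) = 0.1
Throughput (bytes/s) = 1000 / (0.05 * 0.1) = 200000.0000
Throughput (kbps) = 200000.0000 * 8 / 1000 = 1600.000000 -> 1600.00 kbps (2 dp)

1600.00


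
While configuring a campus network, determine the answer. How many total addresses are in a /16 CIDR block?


Given: CIDR prefix /16
Host bits = 32 - 16 = 16
Total addresses = 2^16 = 65536

65536


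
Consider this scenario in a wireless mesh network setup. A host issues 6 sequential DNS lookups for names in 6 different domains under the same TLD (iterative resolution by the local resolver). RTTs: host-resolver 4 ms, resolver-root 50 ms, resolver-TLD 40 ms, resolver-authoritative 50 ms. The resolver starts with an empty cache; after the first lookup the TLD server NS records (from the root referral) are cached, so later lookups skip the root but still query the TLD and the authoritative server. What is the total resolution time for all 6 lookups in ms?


Lookup 1 (cold cache): local + root + TLD + auth = 4 + 50 + 40 + 50 = 144 ms
Lookups 2..6 (TLD NS cached -> skip root; new domain -> still ask TLD and auth): local + TLD + auth = 4 + 40 + 50 = 94 ms each
Remaining 5 lookups: 5 * 94 = 470 ms
Total = 144 + 470 = 614 ms

614
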